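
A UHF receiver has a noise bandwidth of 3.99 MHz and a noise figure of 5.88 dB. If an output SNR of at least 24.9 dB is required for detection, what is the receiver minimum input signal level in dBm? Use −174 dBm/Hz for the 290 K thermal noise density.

−77.2 dBm

Sensitivity = −174 + 10 log₁₀(B) + NF + SNR_min
= −174 + 66.01 + 5.88 + 24.9
= −77.21 dBm → −77.2 dBm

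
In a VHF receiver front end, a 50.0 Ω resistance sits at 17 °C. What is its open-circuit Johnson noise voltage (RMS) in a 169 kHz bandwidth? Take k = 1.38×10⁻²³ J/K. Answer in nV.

368 nV

T = 17 °C + 273.15 = 290.15 K
V_n = √(4kTRB)
4kTRB = 4 × 1.38×10⁻²³ × 290.15 × 5.00×10¹ × 1.69×10⁵ = 1.35×10⁻¹³ V²
V_n = √(1.35×10⁻¹³) = 3.68×10⁻⁷ V = 368 nV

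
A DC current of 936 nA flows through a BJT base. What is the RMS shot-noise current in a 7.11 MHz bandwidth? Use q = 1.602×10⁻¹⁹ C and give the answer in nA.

1.46 nA

I_n = √(2qI·B)
2qI·B = 2 × 1.602×10⁻¹⁹ × 9.36×10⁻⁷ × 7.11×10⁶ = 2.13×10⁻¹⁸ A²
I_n = √(2.13×10⁻¹⁸) = 1.46×10⁻⁹ A = 1.46 nA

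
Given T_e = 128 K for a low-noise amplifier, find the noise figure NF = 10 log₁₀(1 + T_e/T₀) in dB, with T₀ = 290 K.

1.59 dB

F = 1 + T_e/T₀ = 1 + 128/290 = 1.44138
NF = 10 log₁₀(1.44138) = 1.59 dB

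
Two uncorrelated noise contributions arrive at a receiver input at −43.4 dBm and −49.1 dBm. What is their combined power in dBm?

Convert to linear, add, convert back:
P₁ = 4.57×10⁻⁸ W, P₂ = 1.23×10⁻⁸ W
P_tot = 5.80×10⁻⁸ W → 10 log₁₀(P_tot / 10⁻³) = −42.4 dBm

−42.4 dBm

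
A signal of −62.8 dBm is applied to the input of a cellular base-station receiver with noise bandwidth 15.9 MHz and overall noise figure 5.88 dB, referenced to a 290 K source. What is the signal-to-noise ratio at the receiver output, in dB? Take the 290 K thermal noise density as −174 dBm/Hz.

33.3 dB

Noise floor: N = −174 + 10 log₁₀(B) + NF
10 log₁₀(1.59×10⁷) = 72.01 dB
N = −174 + 72.01 + 5.88 = −96.11 dBm
SNR = P_sig − N = −62.8 − (−96.11) = 33.31 dB → 33.3 dB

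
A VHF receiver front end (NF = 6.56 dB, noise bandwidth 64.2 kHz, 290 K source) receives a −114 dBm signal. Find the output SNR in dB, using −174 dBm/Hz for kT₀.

Noise floor: N = −174 + 10 log₁₀(B) + NF
10 log₁₀(6.42×10⁴) = 48.08 dB
N = −174 + 48.08 + 6.56 = −119.36 dBm
SNR = P_sig − N = −114 − (−119.36) = 5.36 dB → 5.4 dB

5.4 dB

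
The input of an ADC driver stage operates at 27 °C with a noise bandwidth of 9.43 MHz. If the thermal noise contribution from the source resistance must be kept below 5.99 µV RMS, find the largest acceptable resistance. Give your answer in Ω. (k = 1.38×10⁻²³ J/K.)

T = 27 °C + 273.15 = 300.15 K
Johnson–Nyquist: V_n = √(4kTRB) ⇒ R = V_n² / (4kTB)
4kTB = 4 × 1.38×10⁻²³ × 300.15 × 9.43×10⁶ = 1.56×10⁻¹³
R = (5.99×10⁻⁶)² / 1.56×10⁻¹³ = 2.30×10² Ω = 230 Ω

230 Ω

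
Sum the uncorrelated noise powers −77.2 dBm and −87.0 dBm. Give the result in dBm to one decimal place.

−76.8 dBm

Convert to linear, add, convert back:
P₁ = 1.91×10⁻¹¹ W, P₂ = 2.00×10⁻¹² W
P_tot = 2.10×10⁻¹¹ W → 10 log₁₀(P_tot / 10⁻³) = −76.8 dBm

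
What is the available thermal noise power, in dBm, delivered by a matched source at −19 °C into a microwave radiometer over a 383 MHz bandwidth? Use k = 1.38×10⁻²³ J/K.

−88.7 dBm

T = −19 °C + 273.15 = 254.15 K
P_n = kTB = 1.38×10⁻²³ × 254.15 × 3.83×10⁸ = 1.34×10⁻¹² W
In dBm: 10 log₁₀(1.34×10⁻¹² / 10⁻³) = −88.7 dBm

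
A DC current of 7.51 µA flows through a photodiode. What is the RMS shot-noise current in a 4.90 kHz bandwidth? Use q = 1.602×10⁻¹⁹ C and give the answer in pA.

109 pA

I_n = √(2qI·B)
2qI·B = 2 × 1.602×10⁻¹⁹ × 7.51×10⁻⁶ × 4.90×10³ = 1.18×10⁻²⁰ A²
I_n = √(1.18×10⁻²⁰) = 1.09×10⁻¹⁰ A = 109 pA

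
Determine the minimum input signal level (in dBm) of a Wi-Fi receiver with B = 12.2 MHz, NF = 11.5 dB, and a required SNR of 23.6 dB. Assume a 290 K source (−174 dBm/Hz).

Sensitivity = −174 + 10 log₁₀(B) + NF + SNR_min
= −174 + 70.86 + 11.5 + 23.6
= −68.04 dBm → −68.0 dBm

−68.0 dBm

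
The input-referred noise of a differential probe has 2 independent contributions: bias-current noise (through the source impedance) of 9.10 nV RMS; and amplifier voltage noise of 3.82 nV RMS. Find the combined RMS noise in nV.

Uncorrelated sources add in power (mean-square): V_tot = √(ΣV_i²)
V_tot = √[(9.10×10⁻⁹)² + (3.82×10⁻⁹)²] = 9.87×10⁻⁹ V = 9.87 nV

9.87 nV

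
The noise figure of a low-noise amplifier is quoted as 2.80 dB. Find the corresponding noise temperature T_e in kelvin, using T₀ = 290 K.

F = 10^(2.80/10) = 1.90546
T_e = (F − 1)·T₀ = (1.90546 − 1) × 290 = 263 K

263 K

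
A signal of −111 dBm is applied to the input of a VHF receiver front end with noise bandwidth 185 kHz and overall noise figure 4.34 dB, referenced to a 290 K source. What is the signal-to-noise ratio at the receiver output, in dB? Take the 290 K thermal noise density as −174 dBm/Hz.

6.0 dB

Noise floor: N = −174 + 10 log₁₀(B) + NF
10 log₁₀(1.85×10⁵) = 52.67 dB
N = −174 + 52.67 + 4.34 = −116.99 dBm
SNR = P_sig − N = −111 − (−116.99) = 5.99 dB → 6.0 dB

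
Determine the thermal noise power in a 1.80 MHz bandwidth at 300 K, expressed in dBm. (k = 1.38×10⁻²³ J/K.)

−111.3 dBm

P_n = kTB = 1.38×10⁻²³ × 300 × 1.80×10⁶ = 7.45×10⁻¹⁵ W
In dBm: 10 log₁₀(7.45×10⁻¹⁵ / 10⁻³) = −111.3 dBm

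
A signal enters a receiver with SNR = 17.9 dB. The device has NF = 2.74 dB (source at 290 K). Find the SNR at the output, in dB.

15.16 dB

By definition F = SNR_in/SNR_out, so in dB: SNR_out = SNR_in − NF
SNR_out = 17.9 − 2.74 = 15.16 dB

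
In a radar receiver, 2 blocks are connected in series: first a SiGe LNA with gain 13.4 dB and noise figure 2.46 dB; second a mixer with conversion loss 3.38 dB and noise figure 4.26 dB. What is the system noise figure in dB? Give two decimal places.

2.64 dB

Convert to linear (a loss of L dB is a gain of −L dB): F_i = 10^(NF_i/10), G_i = 10^(G_i,dB/10)
  Stage 1: F_1 = 10^(2.46/10) = 1.762, G_1 = 10^(13.4/10) = 21.88
  Stage 2: F_2 = 10^(4.26/10) = 2.667, G_2 = 10^(−3.38/10) = 0.4592
Friis cascade:
  F = 1.762 + (2.667 − 1)/21.88 = 1.838
NF = 10 log₁₀(1.838) = 2.64 dB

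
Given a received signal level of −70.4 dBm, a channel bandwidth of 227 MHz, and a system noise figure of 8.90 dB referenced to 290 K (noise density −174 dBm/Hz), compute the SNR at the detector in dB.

11.1 dB

Noise floor: N = −174 + 10 log₁₀(B) + NF
10 log₁₀(2.27×10⁸) = 83.56 dB
N = −174 + 83.56 + 8.90 = −81.54 dBm
SNR = P_sig − N = −70.4 − (−81.54) = 11.14 dB → 11.1 dB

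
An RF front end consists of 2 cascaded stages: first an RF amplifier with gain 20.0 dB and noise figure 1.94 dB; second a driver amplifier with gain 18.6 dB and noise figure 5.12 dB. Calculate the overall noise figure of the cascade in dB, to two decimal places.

2.00 dB

Convert to linear (a loss of L dB is a gain of −L dB): F_i = 10^(NF_i/10), G_i = 10^(G_i,dB/10)
  Stage 1: F_1 = 10^(1.94/10) = 1.563, G_1 = 10^(20.0/10) = 100.0
  Stage 2: F_2 = 10^(5.12/10) = 3.251, G_2 = 10^(18.6/10) = 72.44
Friis cascade:
  F = 1.563 + (3.251 − 1)/100.0 = 1.586
NF = 10 log₁₀(1.586) = 2.00 dB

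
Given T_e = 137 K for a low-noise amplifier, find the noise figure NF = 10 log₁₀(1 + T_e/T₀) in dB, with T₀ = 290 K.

F = 1 + T_e/T₀ = 1 + 137/290 = 1.47241
NF = 10 log₁₀(1.47241) = 1.68 dB

1.68 dB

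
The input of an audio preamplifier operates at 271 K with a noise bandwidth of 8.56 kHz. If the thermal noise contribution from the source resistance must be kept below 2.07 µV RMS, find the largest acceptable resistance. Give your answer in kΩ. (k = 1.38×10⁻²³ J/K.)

Johnson–Nyquist: V_n = √(4kTRB) ⇒ R = V_n² / (4kTB)
4kTB = 4 × 1.38×10⁻²³ × 271 × 8.56×10³ = 1.28×10⁻¹⁶
R = (2.07×10⁻⁶)² / 1.28×10⁻¹⁶ = 3.35×10⁴ Ω = 33.5 kΩ

33.5 kΩ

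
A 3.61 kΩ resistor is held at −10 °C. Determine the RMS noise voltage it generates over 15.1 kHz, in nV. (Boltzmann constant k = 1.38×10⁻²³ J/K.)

T = −10 °C + 273.15 = 263.15 K
V_n = √(4kTRB)
4kTRB = 4 × 1.38×10⁻²³ × 263.15 × 3.61×10³ × 1.51×10⁴ = 7.92×10⁻¹³ V²
V_n = √(7.92×10⁻¹³) = 8.90×10⁻⁷ V = 890 nV

890 nV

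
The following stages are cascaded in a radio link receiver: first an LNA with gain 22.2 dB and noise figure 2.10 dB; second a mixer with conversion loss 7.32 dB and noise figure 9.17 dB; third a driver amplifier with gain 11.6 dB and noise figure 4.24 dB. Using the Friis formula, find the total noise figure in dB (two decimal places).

Convert to linear (a loss of L dB is a gain of −L dB): F_i = 10^(NF_i/10), G_i = 10^(G_i,dB/10)
  Stage 1: F_1 = 10^(2.10/10) = 1.622, G_1 = 10^(22.2/10) = 166.0
  Stage 2: F_2 = 10^(9.17/10) = 8.260, G_2 = 10^(−7.32/10) = 0.1854
  Stage 3: F_3 = 10^(4.24/10) = 2.655, G_3 = 10^(11.6/10) = 14.45
Friis cascade:
  F = 1.622 + (8.260 − 1)/166.0 + (2.655 − 1)/30.76 = 1.719
NF = 10 log₁₀(1.719) = 2.35 dB

2.35 dB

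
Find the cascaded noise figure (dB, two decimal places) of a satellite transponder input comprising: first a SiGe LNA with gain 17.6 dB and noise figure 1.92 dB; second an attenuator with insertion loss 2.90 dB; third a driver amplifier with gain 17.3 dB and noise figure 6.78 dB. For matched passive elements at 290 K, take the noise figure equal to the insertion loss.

Convert to linear (a loss of L dB is a gain of −L dB): F_i = 10^(NF_i/10), G_i = 10^(G_i,dB/10)
  Stage 1: F_1 = 10^(1.92/10) = 1.556, G_1 = 10^(17.6/10) = 57.54
  Stage 2: F_2 = 10^(2.90/10) = 1.950, G_2 = 10^(−2.90/10) = 0.5129
  Stage 3: F_3 = 10^(6.78/10) = 4.764, G_3 = 10^(17.3/10) = 53.70
Friis cascade:
  F = 1.556 + (1.950 − 1)/57.54 + (4.764 − 1)/29.51 = 1.700
NF = 10 log₁₀(1.700) = 2.30 dB

2.30 dB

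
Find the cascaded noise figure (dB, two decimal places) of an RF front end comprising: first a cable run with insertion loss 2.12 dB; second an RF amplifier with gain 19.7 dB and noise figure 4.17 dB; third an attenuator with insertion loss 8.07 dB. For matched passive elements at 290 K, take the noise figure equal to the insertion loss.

Convert to linear (a loss of L dB is a gain of −L dB): F_i = 10^(NF_i/10), G_i = 10^(G_i,dB/10)
  Stage 1: F_1 = 10^(2.12/10) = 1.629, G_1 = 10^(−2.12/10) = 0.6138
  Stage 2: F_2 = 10^(4.17/10) = 2.612, G_2 = 10^(19.7/10) = 93.33
  Stage 3: F_3 = 10^(8.07/10) = 6.412, G_3 = 10^(−8.07/10) = 0.1560
Friis cascade:
  F = 1.629 + (2.612 − 1)/0.6138 + (6.412 − 1)/57.28 = 4.350
NF = 10 log₁₀(4.350) = 6.39 dB

6.39 dB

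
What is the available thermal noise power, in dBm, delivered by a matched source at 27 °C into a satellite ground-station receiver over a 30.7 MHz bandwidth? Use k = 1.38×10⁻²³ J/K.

T = 27 °C + 273.15 = 300.15 K
P_n = kTB = 1.38×10⁻²³ × 300.15 × 3.07×10⁷ = 1.27×10⁻¹³ W
In dBm: 10 log₁₀(1.27×10⁻¹³ / 10⁻³) = −99.0 dBm

−99.0 dBm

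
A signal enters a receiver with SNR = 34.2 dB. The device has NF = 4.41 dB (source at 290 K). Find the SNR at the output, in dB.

By definition F = SNR_in/SNR_out, so in dB: SNR_out = SNR_in − NF
SNR_out = 34.2 − 4.41 = 29.79 dB

29.79 dB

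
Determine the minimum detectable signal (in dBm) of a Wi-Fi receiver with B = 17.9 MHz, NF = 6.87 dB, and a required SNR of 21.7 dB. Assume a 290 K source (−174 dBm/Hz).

Sensitivity = −174 + 10 log₁₀(B) + NF + SNR_min
= −174 + 72.53 + 6.87 + 21.7
= −72.90 dBm → −72.9 dBm

−72.9 dBm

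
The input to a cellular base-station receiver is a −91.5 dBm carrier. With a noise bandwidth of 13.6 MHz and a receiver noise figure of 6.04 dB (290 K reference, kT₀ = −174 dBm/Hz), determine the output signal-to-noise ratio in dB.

Noise floor: N = −174 + 10 log₁₀(B) + NF
10 log₁₀(1.36×10⁷) = 71.34 dB
N = −174 + 71.34 + 6.04 = −96.62 dBm
SNR = P_sig − N = −91.5 − (−96.62) = 5.12 dB → 5.1 dB

5.1 dB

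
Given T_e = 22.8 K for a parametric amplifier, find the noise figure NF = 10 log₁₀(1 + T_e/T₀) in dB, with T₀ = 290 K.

F = 1 + T_e/T₀ = 1 + 22.8/290 = 1.07862
NF = 10 log₁₀(1.07862) = 0.329 dB

0.329 dB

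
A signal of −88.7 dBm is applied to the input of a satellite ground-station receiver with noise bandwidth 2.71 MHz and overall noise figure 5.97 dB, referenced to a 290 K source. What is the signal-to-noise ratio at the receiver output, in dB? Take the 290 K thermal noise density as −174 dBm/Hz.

Noise floor: N = −174 + 10 log₁₀(B) + NF
10 log₁₀(2.71×10⁶) = 64.33 dB
N = −174 + 64.33 + 5.97 = −103.70 dBm
SNR = P_sig − N = −88.7 − (−103.70) = 15.00 dB → 15.0 dB

15.0 dB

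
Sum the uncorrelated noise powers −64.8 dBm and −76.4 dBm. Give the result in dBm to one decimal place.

Convert to linear, add, convert back:
P₁ = 3.31×10⁻¹⁰ W, P₂ = 2.29×10⁻¹¹ W
P_tot = 3.54×10⁻¹⁰ W → 10 log₁₀(P_tot / 10⁻³) = −64.5 dBm

−64.5 dBm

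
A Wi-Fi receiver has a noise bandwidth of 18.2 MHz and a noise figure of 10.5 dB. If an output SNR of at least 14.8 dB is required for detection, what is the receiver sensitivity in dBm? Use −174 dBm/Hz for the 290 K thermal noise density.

Sensitivity = −174 + 10 log₁₀(B) + NF + SNR_min
= −174 + 72.6 + 10.5 + 14.8
= −76.1 dBm → −76.1 dBm

−76.1 dBm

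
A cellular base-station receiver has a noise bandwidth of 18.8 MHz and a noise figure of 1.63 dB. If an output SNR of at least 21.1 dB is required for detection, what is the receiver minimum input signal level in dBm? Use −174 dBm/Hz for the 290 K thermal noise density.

Sensitivity = −174 + 10 log₁₀(B) + NF + SNR_min
= −174 + 72.74 + 1.63 + 21.1
= −78.53 dBm → −78.5 dBm

−78.5 dBm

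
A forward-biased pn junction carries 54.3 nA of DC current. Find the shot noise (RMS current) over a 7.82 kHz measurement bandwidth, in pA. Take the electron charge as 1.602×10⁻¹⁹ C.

I_n = √(2qI·B)
2qI·B = 2 × 1.602×10⁻¹⁹ × 5.43×10⁻⁸ × 7.82×10³ = 1.36×10⁻²² A²
I_n = √(1.36×10⁻²²) = 1.17×10⁻¹¹ A = 11.7 pA

11.7 pA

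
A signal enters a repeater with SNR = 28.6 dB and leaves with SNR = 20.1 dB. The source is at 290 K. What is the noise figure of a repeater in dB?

NF (dB) = SNR_in(dB) − SNR_out(dB) when the source is at T₀
NF = 28.6 − 20.1 = 8.5 dB

8.5 dB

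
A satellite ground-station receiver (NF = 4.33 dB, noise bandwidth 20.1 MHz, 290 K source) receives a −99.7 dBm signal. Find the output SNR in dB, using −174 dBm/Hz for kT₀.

Noise floor: N = −174 + 10 log₁₀(B) + NF
10 log₁₀(2.01×10⁷) = 73.03 dB
N = −174 + 73.03 + 4.33 = −96.64 dBm
SNR = P_sig − N = −99.7 − (−96.64) = −3.06 dB → −3.1 dB

−3.1 dB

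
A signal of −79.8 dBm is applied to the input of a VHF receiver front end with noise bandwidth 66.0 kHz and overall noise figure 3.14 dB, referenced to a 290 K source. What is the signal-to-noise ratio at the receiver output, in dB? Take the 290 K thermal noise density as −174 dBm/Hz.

42.9 dB

Noise floor: N = −174 + 10 log₁₀(B) + NF
10 log₁₀(6.60×10⁴) = 48.2 dB
N = −174 + 48.2 + 3.14 = −122.66 dBm
SNR = P_sig − N = −79.8 − (−122.66) = 42.86 dB → 42.9 dB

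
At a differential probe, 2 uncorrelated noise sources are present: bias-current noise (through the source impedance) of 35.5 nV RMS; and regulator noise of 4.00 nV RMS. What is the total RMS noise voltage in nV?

35.7 nV

Uncorrelated sources add in power (mean-square): V_tot = √(ΣV_i²)
V_tot = √[(3.55×10⁻⁸)² + (4.00×10⁻⁹)²] = 3.57×10⁻⁸ V = 35.7 nV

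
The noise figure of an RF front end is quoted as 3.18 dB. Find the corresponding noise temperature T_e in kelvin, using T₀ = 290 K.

F = 10^(3.18/10) = 2.0797
T_e = (F − 1)·T₀ = (2.0797 − 1) × 290 = 313 K

313 K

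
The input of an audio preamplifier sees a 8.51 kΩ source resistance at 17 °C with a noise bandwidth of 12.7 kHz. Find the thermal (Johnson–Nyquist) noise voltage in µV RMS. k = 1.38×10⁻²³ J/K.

T = 17 °C + 273.15 = 290.15 K
V_n = √(4kTRB)
4kTRB = 4 × 1.38×10⁻²³ × 290.15 × 8.51×10³ × 1.27×10⁴ = 1.73×10⁻¹² V²
V_n = √(1.73×10⁻¹²) = 1.32×10⁻⁶ V = 1.32 µV

1.32 µV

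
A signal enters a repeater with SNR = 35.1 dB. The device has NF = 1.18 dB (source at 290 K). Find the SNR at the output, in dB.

33.92 dB

By definition F = SNR_in/SNR_out, so in dB: SNR_out = SNR_in − NF
SNR_out = 35.1 − 1.18 = 33.92 dB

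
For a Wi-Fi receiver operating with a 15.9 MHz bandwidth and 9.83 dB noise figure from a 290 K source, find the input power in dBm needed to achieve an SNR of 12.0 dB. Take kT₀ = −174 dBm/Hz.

Sensitivity = −174 + 10 log₁₀(B) + NF + SNR_min
= −174 + 72.01 + 9.83 + 12.0
= −80.16 dBm → −80.2 dBm

−80.2 dBm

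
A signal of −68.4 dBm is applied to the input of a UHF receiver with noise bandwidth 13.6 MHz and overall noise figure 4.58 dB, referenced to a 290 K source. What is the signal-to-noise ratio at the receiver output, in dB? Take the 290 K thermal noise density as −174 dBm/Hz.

Noise floor: N = −174 + 10 log₁₀(B) + NF
10 log₁₀(1.36×10⁷) = 71.34 dB
N = −174 + 71.34 + 4.58 = −98.08 dBm
SNR = P_sig − N = −68.4 − (−98.08) = 29.68 dB → 29.7 dB

29.7 dB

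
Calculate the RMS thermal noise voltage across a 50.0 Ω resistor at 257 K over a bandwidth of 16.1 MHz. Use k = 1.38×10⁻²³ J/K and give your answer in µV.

3.38 µV

V_n = √(4kTRB)
4kTRB = 4 × 1.38×10⁻²³ × 257 × 5.00×10¹ × 1.61×10⁷ = 1.14×10⁻¹¹ V²
V_n = √(1.14×10⁻¹¹) = 3.38×10⁻⁶ V = 3.38 µV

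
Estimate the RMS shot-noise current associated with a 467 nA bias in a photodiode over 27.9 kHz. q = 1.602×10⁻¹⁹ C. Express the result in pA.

64.6 pA

I_n = √(2qI·B)
2qI·B = 2 × 1.602×10⁻¹⁹ × 4.67×10⁻⁷ × 2.79×10⁴ = 4.17×10⁻²¹ A²
I_n = √(4.17×10⁻²¹) = 6.46×10⁻¹¹ A = 64.6 pA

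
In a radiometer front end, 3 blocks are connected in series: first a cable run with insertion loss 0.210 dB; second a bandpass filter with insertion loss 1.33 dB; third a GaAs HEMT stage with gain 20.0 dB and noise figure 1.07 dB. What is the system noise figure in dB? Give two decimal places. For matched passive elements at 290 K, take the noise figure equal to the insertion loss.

2.61 dB

Convert to linear (a loss of L dB is a gain of −L dB): F_i = 10^(NF_i/10), G_i = 10^(G_i,dB/10)
  Stage 1: F_1 = 10^(0.210/10) = 1.050, G_1 = 10^(−0.210/10) = 0.9528
  Stage 2: F_2 = 10^(1.33/10) = 1.358, G_2 = 10^(−1.33/10) = 0.7362
  Stage 3: F_3 = 10^(1.07/10) = 1.279, G_3 = 10^(20.0/10) = 100.0
Friis cascade:
  F = 1.050 + (1.358 − 1)/0.9528 + (1.279 − 1)/0.7015 = 1.824
NF = 10 log₁₀(1.824) = 2.61 dB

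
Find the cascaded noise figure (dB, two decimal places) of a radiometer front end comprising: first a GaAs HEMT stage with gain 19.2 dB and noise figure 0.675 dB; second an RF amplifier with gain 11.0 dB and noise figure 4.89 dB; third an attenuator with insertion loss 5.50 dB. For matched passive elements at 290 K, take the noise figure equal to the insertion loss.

0.78 dB

Convert to linear (a loss of L dB is a gain of −L dB): F_i = 10^(NF_i/10), G_i = 10^(G_i,dB/10)
  Stage 1: F_1 = 10^(0.675/10) = 1.168, G_1 = 10^(19.2/10) = 83.18
  Stage 2: F_2 = 10^(4.89/10) = 3.083, G_2 = 10^(11.0/10) = 12.59
  Stage 3: F_3 = 10^(5.50/10) = 3.548, G_3 = 10^(−5.50/10) = 0.2818
Friis cascade:
  F = 1.168 + (3.083 − 1)/83.18 + (3.548 − 1)/1047 = 1.196
NF = 10 log₁₀(1.196) = 0.78 dB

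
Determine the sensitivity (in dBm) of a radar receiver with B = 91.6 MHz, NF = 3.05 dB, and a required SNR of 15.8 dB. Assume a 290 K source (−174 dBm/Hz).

Sensitivity = −174 + 10 log₁₀(B) + NF + SNR_min
= −174 + 79.62 + 3.05 + 15.8
= −75.53 dBm → −75.5 dBm

−75.5 dBm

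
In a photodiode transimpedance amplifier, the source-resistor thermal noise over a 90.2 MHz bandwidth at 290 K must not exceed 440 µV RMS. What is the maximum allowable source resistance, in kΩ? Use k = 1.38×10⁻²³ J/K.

134 kΩ

Johnson–Nyquist: V_n = √(4kTRB) ⇒ R = V_n² / (4kTB)
4kTB = 4 × 1.38×10⁻²³ × 290 × 9.02×10⁷ = 1.44×10⁻¹²
R = (4.40×10⁻⁴)² / 1.44×10⁻¹² = 1.34×10⁵ Ω = 134 kΩ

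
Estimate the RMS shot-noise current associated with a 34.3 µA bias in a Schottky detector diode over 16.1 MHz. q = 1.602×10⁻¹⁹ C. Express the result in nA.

I_n = √(2qI·B)
2qI·B = 2 × 1.602×10⁻¹⁹ × 3.43×10⁻⁵ × 1.61×10⁷ = 1.77×10⁻¹⁶ A²
I_n = √(1.77×10⁻¹⁶) = 1.33×10⁻⁸ A = 13.3 nA

13.3 nA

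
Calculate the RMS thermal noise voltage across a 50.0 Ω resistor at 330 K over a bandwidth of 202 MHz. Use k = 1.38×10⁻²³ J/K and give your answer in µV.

V_n = √(4kTRB)
4kTRB = 4 × 1.38×10⁻²³ × 330 × 5.00×10¹ × 2.02×10⁸ = 1.84×10⁻¹⁰ V²
V_n = √(1.84×10⁻¹⁰) = 1.36×10⁻⁵ V = 13.6 µV

13.6 µV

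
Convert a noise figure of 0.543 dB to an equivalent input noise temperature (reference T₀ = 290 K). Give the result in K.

F = 10^(0.543/10) = 1.13318
T_e = (F − 1)·T₀ = (1.13318 − 1) × 290 = 38.6 K

38.6 K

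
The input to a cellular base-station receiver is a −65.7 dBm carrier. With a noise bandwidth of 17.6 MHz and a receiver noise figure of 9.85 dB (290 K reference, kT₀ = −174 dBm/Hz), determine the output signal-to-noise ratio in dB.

Noise floor: N = −174 + 10 log₁₀(B) + NF
10 log₁₀(1.76×10⁷) = 72.46 dB
N = −174 + 72.46 + 9.85 = −91.69 dBm
SNR = P_sig − N = −65.7 − (−91.69) = 25.99 dB → 26.0 dB

26.0 dB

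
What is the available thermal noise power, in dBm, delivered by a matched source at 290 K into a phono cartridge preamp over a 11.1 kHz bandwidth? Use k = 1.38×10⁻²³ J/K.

−133.5 dBm

P_n = kTB = 1.38×10⁻²³ × 290 × 1.11×10⁴ = 4.44×10⁻¹⁷ W
In dBm: 10 log₁₀(4.44×10⁻¹⁷ / 10⁻³) = −133.5 dBm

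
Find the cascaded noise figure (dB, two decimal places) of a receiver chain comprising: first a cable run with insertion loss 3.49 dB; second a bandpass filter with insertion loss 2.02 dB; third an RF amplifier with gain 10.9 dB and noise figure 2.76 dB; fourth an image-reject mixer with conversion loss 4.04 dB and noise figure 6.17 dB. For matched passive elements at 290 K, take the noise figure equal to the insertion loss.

8.82 dB

Convert to linear (a loss of L dB is a gain of −L dB): F_i = 10^(NF_i/10), G_i = 10^(G_i,dB/10)
  Stage 1: F_1 = 10^(3.49/10) = 2.234, G_1 = 10^(−3.49/10) = 0.4477
  Stage 2: F_2 = 10^(2.02/10) = 1.592, G_2 = 10^(−2.02/10) = 0.6281
  Stage 3: F_3 = 10^(2.76/10) = 1.888, G_3 = 10^(10.9/10) = 12.30
  Stage 4: F_4 = 10^(6.17/10) = 4.140, G_4 = 10^(−4.04/10) = 0.3945
Friis cascade:
  F = 2.234 + (1.592 − 1)/0.4477 + (1.888 − 1)/0.2812 + (4.140 − 1)/3.459 = 7.622
NF = 10 log₁₀(7.622) = 8.82 dB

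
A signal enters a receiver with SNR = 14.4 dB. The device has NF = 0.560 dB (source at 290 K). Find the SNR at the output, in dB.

By definition F = SNR_in/SNR_out, so in dB: SNR_out = SNR_in − NF
SNR_out = 14.4 − 0.560 = 13.840 dB

13.840 dB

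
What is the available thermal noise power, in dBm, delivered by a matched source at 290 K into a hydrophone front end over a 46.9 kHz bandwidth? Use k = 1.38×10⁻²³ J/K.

−127.3 dBm

P_n = kTB = 1.38×10⁻²³ × 290 × 4.69×10⁴ = 1.88×10⁻¹⁶ W
In dBm: 10 log₁₀(1.88×10⁻¹⁶ / 10⁻³) = −127.3 dBm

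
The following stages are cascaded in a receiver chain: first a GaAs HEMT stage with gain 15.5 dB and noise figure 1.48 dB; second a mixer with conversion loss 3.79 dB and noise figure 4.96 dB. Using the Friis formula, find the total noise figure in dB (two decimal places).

Convert to linear (a loss of L dB is a gain of −L dB): F_i = 10^(NF_i/10), G_i = 10^(G_i,dB/10)
  Stage 1: F_1 = 10^(1.48/10) = 1.406, G_1 = 10^(15.5/10) = 35.48
  Stage 2: F_2 = 10^(4.96/10) = 3.133, G_2 = 10^(−3.79/10) = 0.4178
Friis cascade:
  F = 1.406 + (3.133 − 1)/35.48 = 1.466
NF = 10 log₁₀(1.466) = 1.66 dB

1.66 dB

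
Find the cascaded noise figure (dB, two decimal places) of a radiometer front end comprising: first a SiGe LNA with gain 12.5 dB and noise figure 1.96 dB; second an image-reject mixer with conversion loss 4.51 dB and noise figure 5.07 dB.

2.29 dB

Convert to linear (a loss of L dB is a gain of −L dB): F_i = 10^(NF_i/10), G_i = 10^(G_i,dB/10)
  Stage 1: F_1 = 10^(1.96/10) = 1.570, G_1 = 10^(12.5/10) = 17.78
  Stage 2: F_2 = 10^(5.07/10) = 3.214, G_2 = 10^(−4.51/10) = 0.3540
Friis cascade:
  F = 1.570 + (3.214 − 1)/17.78 = 1.695
NF = 10 log₁₀(1.695) = 2.29 dB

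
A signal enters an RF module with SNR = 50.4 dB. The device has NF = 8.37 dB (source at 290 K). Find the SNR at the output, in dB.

By definition F = SNR_in/SNR_out, so in dB: SNR_out = SNR_in − NF
SNR_out = 50.4 − 8.37 = 42.03 dB

42.03 dB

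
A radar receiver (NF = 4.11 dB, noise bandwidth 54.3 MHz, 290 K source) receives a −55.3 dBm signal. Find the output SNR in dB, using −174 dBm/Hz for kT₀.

Noise floor: N = −174 + 10 log₁₀(B) + NF
10 log₁₀(5.43×10⁷) = 77.35 dB
N = −174 + 77.35 + 4.11 = −92.54 dBm
SNR = P_sig − N = −55.3 − (−92.54) = 37.24 dB → 37.2 dB

37.2 dB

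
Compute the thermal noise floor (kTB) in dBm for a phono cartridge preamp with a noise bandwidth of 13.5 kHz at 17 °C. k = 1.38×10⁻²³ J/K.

T = 17 °C + 273.15 = 290.15 K
P_n = kTB = 1.38×10⁻²³ × 290.15 × 1.35×10⁴ = 5.41×10⁻¹⁷ W
In dBm: 10 log₁₀(5.41×10⁻¹⁷ / 10⁻³) = −132.7 dBm

−132.7 dBm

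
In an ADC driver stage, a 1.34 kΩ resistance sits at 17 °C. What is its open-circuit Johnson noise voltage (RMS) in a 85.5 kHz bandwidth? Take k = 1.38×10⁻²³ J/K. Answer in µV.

1.35 µV

T = 17 °C + 273.15 = 290.15 K
V_n = √(4kTRB)
4kTRB = 4 × 1.38×10⁻²³ × 290.15 × 1.34×10³ × 8.55×10⁴ = 1.83×10⁻¹² V²
V_n = √(1.83×10⁻¹²) = 1.35×10⁻⁶ V = 1.35 µV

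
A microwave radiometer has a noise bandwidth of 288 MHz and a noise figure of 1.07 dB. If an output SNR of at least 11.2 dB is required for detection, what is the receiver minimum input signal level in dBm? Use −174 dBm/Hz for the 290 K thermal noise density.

Sensitivity = −174 + 10 log₁₀(B) + NF + SNR_min
= −174 + 84.59 + 1.07 + 11.2
= −77.14 dBm → −77.1 dBm

−77.1 dBm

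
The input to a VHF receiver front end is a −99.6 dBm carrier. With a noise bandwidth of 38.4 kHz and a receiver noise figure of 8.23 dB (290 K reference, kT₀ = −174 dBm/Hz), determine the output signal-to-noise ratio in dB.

Noise floor: N = −174 + 10 log₁₀(B) + NF
10 log₁₀(3.84×10⁴) = 45.84 dB
N = −174 + 45.84 + 8.23 = −119.93 dBm
SNR = P_sig − N = −99.6 − (−119.93) = 20.33 dB → 20.3 dB

20.3 dB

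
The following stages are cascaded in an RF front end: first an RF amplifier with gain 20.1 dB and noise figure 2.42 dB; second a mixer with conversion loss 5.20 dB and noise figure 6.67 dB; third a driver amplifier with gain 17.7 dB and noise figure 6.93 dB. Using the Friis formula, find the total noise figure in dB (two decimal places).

2.81 dB

Convert to linear (a loss of L dB is a gain of −L dB): F_i = 10^(NF_i/10), G_i = 10^(G_i,dB/10)
  Stage 1: F_1 = 10^(2.42/10) = 1.746, G_1 = 10^(20.1/10) = 102.3
  Stage 2: F_2 = 10^(6.67/10) = 4.645, G_2 = 10^(−5.20/10) = 0.3020
  Stage 3: F_3 = 10^(6.93/10) = 4.932, G_3 = 10^(17.7/10) = 58.88
Friis cascade:
  F = 1.746 + (4.645 − 1)/102.3 + (4.932 − 1)/30.90 = 1.909
NF = 10 log₁₀(1.909) = 2.81 dB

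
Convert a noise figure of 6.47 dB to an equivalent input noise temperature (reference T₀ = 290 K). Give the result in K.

F = 10^(6.47/10) = 4.43609
T_e = (F − 1)·T₀ = (4.43609 − 1) × 290 = 996 K

996 K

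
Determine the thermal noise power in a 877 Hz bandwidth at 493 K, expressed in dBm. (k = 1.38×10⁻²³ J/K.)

P_n = kTB = 1.38×10⁻²³ × 493 × 8.77×10² = 5.97×10⁻¹⁸ W
In dBm: 10 log₁₀(5.97×10⁻¹⁸ / 10⁻³) = −142.2 dBm

−142.2 dBm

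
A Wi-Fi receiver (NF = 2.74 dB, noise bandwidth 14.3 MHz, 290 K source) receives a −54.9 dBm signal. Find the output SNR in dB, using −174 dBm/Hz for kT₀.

Noise floor: N = −174 + 10 log₁₀(B) + NF
10 log₁₀(1.43×10⁷) = 71.55 dB
N = −174 + 71.55 + 2.74 = −99.71 dBm
SNR = P_sig − N = −54.9 − (−99.71) = 44.81 dB → 44.8 dB

44.8 dB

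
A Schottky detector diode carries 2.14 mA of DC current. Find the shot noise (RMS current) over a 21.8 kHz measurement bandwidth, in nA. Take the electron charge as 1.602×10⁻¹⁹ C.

3.87 nA

I_n = √(2qI·B)
2qI·B = 2 × 1.602×10⁻¹⁹ × 2.14×10⁻³ × 2.18×10⁴ = 1.49×10⁻¹⁷ A²
I_n = √(1.49×10⁻¹⁷) = 3.87×10⁻⁹ A = 3.87 nA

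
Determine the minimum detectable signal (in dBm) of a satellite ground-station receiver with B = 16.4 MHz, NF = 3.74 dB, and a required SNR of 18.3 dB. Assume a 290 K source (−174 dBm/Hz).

Sensitivity = −174 + 10 log₁₀(B) + NF + SNR_min
= −174 + 72.15 + 3.74 + 18.3
= −79.81 dBm → −79.8 dBm

−79.8 dBm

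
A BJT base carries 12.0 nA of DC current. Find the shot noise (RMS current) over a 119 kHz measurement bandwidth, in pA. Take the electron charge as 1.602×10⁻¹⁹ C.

I_n = √(2qI·B)
2qI·B = 2 × 1.602×10⁻¹⁹ × 1.20×10⁻⁸ × 1.19×10⁵ = 4.58×10⁻²² A²
I_n = √(4.58×10⁻²²) = 2.14×10⁻¹¹ A = 21.4 pA

21.4 pA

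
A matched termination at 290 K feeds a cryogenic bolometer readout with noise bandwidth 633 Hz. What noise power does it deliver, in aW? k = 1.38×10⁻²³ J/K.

P_n = kTB = 1.38×10⁻²³ × 290 × 6.33×10² = 2.53×10⁻¹⁸ W = 2.53 aW

2.53 aW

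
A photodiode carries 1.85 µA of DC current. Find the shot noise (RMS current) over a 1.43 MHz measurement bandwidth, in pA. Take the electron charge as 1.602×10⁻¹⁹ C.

I_n = √(2qI·B)
2qI·B = 2 × 1.602×10⁻¹⁹ × 1.85×10⁻⁶ × 1.43×10⁶ = 8.48×10⁻¹⁹ A²
I_n = √(8.48×10⁻¹⁹) = 9.21×10⁻¹⁰ A = 921 pA

921 pA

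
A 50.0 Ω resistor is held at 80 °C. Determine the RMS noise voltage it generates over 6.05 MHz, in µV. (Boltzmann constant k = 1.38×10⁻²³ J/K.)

2.43 µV

T = 80 °C + 273.15 = 353.15 K
V_n = √(4kTRB)
4kTRB = 4 × 1.38×10⁻²³ × 353.15 × 5.00×10¹ × 6.05×10⁶ = 5.90×10⁻¹² V²
V_n = √(5.90×10⁻¹²) = 2.43×10⁻⁶ V = 2.43 µV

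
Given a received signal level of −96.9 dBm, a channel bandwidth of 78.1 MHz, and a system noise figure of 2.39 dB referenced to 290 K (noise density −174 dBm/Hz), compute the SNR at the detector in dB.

−4.2 dB

Noise floor: N = −174 + 10 log₁₀(B) + NF
10 log₁₀(7.81×10⁷) = 78.93 dB
N = −174 + 78.93 + 2.39 = −92.68 dBm
SNR = P_sig − N = −96.9 − (−92.68) = −4.22 dB → −4.2 dB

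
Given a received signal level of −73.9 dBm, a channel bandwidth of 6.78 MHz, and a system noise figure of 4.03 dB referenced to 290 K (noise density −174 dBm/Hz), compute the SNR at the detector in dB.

Noise floor: N = −174 + 10 log₁₀(B) + NF
10 log₁₀(6.78×10⁶) = 68.31 dB
N = −174 + 68.31 + 4.03 = −101.66 dBm
SNR = P_sig − N = −73.9 − (−101.66) = 27.76 dB → 27.8 dB

27.8 dB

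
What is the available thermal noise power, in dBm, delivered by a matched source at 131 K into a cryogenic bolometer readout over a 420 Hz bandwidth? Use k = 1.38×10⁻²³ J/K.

P_n = kTB = 1.38×10⁻²³ × 131 × 4.20×10² = 7.59×10⁻¹⁹ W
In dBm: 10 log₁₀(7.59×10⁻¹⁹ / 10⁻³) = −151.2 dBm

−151.2 dBm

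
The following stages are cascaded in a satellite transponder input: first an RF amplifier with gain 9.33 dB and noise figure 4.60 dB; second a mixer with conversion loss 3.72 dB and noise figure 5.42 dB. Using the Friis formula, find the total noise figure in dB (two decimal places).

5.02 dB

Convert to linear (a loss of L dB is a gain of −L dB): F_i = 10^(NF_i/10), G_i = 10^(G_i,dB/10)
  Stage 1: F_1 = 10^(4.60/10) = 2.884, G_1 = 10^(9.33/10) = 8.570
  Stage 2: F_2 = 10^(5.42/10) = 3.483, G_2 = 10^(−3.72/10) = 0.4246
Friis cascade:
  F = 2.884 + (3.483 − 1)/8.570 = 3.174
NF = 10 log₁₀(3.174) = 5.02 dB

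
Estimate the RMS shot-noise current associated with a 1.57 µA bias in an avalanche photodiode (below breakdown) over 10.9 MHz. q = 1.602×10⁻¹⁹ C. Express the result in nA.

2.34 nA

I_n = √(2qI·B)
2qI·B = 2 × 1.602×10⁻¹⁹ × 1.57×10⁻⁶ × 1.09×10⁷ = 5.48×10⁻¹⁸ A²
I_n = √(5.48×10⁻¹⁸) = 2.34×10⁻⁹ A = 2.34 nA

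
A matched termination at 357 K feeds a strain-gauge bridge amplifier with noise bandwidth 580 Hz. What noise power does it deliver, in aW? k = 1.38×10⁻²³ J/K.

P_n = kTB = 1.38×10⁻²³ × 357 × 5.80×10² = 2.86×10⁻¹⁸ W = 2.86 aW

2.86 aW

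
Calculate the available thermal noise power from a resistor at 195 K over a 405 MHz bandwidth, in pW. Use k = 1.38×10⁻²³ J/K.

1.09 pW

P_n = kTB = 1.38×10⁻²³ × 195 × 4.05×10⁸ = 1.09×10⁻¹² W = 1.09 pW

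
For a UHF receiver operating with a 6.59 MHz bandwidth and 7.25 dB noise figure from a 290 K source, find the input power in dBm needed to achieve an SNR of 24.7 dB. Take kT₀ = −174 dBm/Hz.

Sensitivity = −174 + 10 log₁₀(B) + NF + SNR_min
= −174 + 68.19 + 7.25 + 24.7
= −73.86 dBm → −73.9 dBm

−73.9 dBm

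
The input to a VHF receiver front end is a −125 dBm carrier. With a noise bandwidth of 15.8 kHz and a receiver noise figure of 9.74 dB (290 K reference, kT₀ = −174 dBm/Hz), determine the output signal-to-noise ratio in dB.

Noise floor: N = −174 + 10 log₁₀(B) + NF
10 log₁₀(1.58×10⁴) = 41.99 dB
N = −174 + 41.99 + 9.74 = −122.27 dBm
SNR = P_sig − N = −125 − (−122.27) = −2.73 dB → −2.7 dB

−2.7 dB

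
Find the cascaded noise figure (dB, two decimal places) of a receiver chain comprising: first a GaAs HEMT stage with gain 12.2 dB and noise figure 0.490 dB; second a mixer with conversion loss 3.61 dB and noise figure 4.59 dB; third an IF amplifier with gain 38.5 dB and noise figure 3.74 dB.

1.53 dB

Convert to linear (a loss of L dB is a gain of −L dB): F_i = 10^(NF_i/10), G_i = 10^(G_i,dB/10)
  Stage 1: F_1 = 10^(0.490/10) = 1.119, G_1 = 10^(12.2/10) = 16.60
  Stage 2: F_2 = 10^(4.59/10) = 2.877, G_2 = 10^(−3.61/10) = 0.4355
  Stage 3: F_3 = 10^(3.74/10) = 2.366, G_3 = 10^(38.5/10) = 7079
Friis cascade:
  F = 1.119 + (2.877 − 1)/16.60 + (2.366 − 1)/7.228 = 1.422
NF = 10 log₁₀(1.422) = 1.53 dB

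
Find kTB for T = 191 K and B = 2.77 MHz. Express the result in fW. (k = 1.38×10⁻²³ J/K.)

7.30 fW

P_n = kTB = 1.38×10⁻²³ × 191 × 2.77×10⁶ = 7.30×10⁻¹⁵ W = 7.30 fW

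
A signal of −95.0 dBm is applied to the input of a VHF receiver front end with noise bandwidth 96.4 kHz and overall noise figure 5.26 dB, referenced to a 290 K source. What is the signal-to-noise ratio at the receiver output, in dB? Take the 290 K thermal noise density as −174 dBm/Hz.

Noise floor: N = −174 + 10 log₁₀(B) + NF
10 log₁₀(9.64×10⁴) = 49.84 dB
N = −174 + 49.84 + 5.26 = −118.90 dBm
SNR = P_sig − N = −95.0 − (−118.90) = 23.90 dB → 23.9 dB

23.9 dB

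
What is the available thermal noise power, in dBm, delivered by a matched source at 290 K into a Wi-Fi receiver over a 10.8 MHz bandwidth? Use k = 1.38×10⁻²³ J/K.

P_n = kTB = 1.38×10⁻²³ × 290 × 1.08×10⁷ = 4.32×10⁻¹⁴ W
In dBm: 10 log₁₀(4.32×10⁻¹⁴ / 10⁻³) = −103.6 dBm

−103.6 dBm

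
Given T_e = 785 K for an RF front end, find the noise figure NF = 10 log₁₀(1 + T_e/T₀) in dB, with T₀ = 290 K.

F = 1 + T_e/T₀ = 1 + 785/290 = 3.7069
NF = 10 log₁₀(3.7069) = 5.69 dB

5.69 dB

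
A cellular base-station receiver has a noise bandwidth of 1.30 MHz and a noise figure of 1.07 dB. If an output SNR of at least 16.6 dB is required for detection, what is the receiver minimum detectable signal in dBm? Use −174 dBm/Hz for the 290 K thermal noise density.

−95.2 dBm

Sensitivity = −174 + 10 log₁₀(B) + NF + SNR_min
= −174 + 61.14 + 1.07 + 16.6
= −95.19 dBm → −95.2 dBm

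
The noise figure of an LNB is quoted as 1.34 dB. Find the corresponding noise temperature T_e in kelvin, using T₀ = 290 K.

F = 10^(1.34/10) = 1.36144
T_e = (F − 1)·T₀ = (1.36144 − 1) × 290 = 105 K

105 K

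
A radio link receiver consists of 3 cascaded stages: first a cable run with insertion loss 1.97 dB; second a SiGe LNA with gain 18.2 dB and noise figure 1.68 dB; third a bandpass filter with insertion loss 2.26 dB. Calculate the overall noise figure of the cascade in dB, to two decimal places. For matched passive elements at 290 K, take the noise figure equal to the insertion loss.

3.68 dB

Convert to linear (a loss of L dB is a gain of −L dB): F_i = 10^(NF_i/10), G_i = 10^(G_i,dB/10)
  Stage 1: F_1 = 10^(1.97/10) = 1.574, G_1 = 10^(−1.97/10) = 0.6353
  Stage 2: F_2 = 10^(1.68/10) = 1.472, G_2 = 10^(18.2/10) = 66.07
  Stage 3: F_3 = 10^(2.26/10) = 1.683, G_3 = 10^(−2.26/10) = 0.5943
Friis cascade:
  F = 1.574 + (1.472 − 1)/0.6353 + (1.683 − 1)/41.98 = 2.334
NF = 10 log₁₀(2.334) = 3.68 dB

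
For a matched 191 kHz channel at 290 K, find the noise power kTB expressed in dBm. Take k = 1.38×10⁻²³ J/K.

−121.2 dBm

P_n = kTB = 1.38×10⁻²³ × 290 × 1.91×10⁵ = 7.64×10⁻¹⁶ W
In dBm: 10 log₁₀(7.64×10⁻¹⁶ / 10⁻³) = −121.2 dBm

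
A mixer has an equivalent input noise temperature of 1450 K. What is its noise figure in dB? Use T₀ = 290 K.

F = 1 + T_e/T₀ = 1 + 1450/290 = 6
NF = 10 log₁₀(6) = 7.78 dB

7.78 dB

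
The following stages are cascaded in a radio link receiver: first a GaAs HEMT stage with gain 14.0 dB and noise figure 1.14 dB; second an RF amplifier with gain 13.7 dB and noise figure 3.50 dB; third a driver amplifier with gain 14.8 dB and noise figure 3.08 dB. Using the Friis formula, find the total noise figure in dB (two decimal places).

Convert to linear (a loss of L dB is a gain of −L dB): F_i = 10^(NF_i/10), G_i = 10^(G_i,dB/10)
  Stage 1: F_1 = 10^(1.14/10) = 1.300, G_1 = 10^(14.0/10) = 25.12
  Stage 2: F_2 = 10^(3.50/10) = 2.239, G_2 = 10^(13.7/10) = 23.44
  Stage 3: F_3 = 10^(3.08/10) = 2.032, G_3 = 10^(14.8/10) = 30.20
Friis cascade:
  F = 1.300 + (2.239 − 1)/25.12 + (2.032 − 1)/588.8 = 1.351
NF = 10 log₁₀(1.351) = 1.31 dB

1.31 dB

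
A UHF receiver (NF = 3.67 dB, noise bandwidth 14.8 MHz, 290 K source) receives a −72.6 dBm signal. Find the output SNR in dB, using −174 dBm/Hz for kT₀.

26.0 dB

Noise floor: N = −174 + 10 log₁₀(B) + NF
10 log₁₀(1.48×10⁷) = 71.7 dB
N = −174 + 71.7 + 3.67 = −98.63 dBm
SNR = P_sig − N = −72.6 − (−98.63) = 26.03 dB → 26.0 dB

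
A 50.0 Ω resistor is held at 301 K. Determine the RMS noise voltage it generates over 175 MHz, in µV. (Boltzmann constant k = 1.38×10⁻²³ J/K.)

V_n = √(4kTRB)
4kTRB = 4 × 1.38×10⁻²³ × 301 × 5.00×10¹ × 1.75×10⁸ = 1.45×10⁻¹⁰ V²
V_n = √(1.45×10⁻¹⁰) = 1.21×10⁻⁵ V = 12.1 µV

12.1 µV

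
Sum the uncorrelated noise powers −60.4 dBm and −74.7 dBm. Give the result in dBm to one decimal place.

Convert to linear, add, convert back:
P₁ = 9.12×10⁻¹⁰ W, P₂ = 3.39×10⁻¹¹ W
P_tot = 9.46×10⁻¹⁰ W → 10 log₁₀(P_tot / 10⁻³) = −60.2 dBm

−60.2 dBm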